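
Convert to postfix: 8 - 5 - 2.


Left to right (same or higher precedence on left)
Postfix: 8 5 - 2 -


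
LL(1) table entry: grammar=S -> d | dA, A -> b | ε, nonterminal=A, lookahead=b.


For [A, b]: 'b' ∈ FIRST(b)
Entry: A -> b


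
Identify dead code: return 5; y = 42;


statement follows a return and is unreachable
Dead: 'y = 42'


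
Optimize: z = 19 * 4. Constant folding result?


19 * 4 = 76 at compile time
Optimized: z = 76


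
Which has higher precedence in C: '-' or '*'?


'*' is multiplicative (level 10); '-' is additive (level 9)
Higher level binds tighter
'*' has higher precedence than '-'


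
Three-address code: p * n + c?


Break into single-operator statements:
t1 = p * n
t2 = t1 + c


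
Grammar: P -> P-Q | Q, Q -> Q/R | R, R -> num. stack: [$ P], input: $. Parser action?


start symbol P on stack, input exhausted
Action: accept


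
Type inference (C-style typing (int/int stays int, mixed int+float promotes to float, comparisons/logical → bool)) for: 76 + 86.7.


Operand types: int + float
Rule: mixed int/float promotes to float; int/int stays int
Result type: float


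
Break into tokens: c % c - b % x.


Scan left to right, longest-match per lexeme
Tokens: ID(c), OP(%), ID(c), OP(-), ID(b), OP(%), ID(x)


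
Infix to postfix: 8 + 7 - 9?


Left to right (same or higher precedence on left)
Postfix: 8 7 + 9 -


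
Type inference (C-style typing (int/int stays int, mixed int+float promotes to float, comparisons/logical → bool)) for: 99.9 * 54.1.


Operand types: float * float
Rule: mixed int/float promotes to float; int/int stays int
Result type: float


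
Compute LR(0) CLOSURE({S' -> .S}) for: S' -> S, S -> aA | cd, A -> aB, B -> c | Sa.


Start: S' -> .S
For each item with dot before a nonterminal B, add B -> .γ for every B-production
Closure: [S' -> .S, S -> .aA, S -> .cd]


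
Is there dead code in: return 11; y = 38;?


statement follows a return and is unreachable
Dead: 'y = 38'


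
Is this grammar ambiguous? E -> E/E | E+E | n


'n/n+n' has two parse trees (no precedence encoded between / and +)
Ambiguous


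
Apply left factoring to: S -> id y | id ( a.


Common prefix: 'id'
Factored: S -> id S', S' -> y | ( a


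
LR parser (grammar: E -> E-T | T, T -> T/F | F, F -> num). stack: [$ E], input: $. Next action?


start symbol E on stack, input exhausted
Action: accept


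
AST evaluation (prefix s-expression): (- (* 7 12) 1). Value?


Evaluate inner: (* 7 12) = 84
Evaluate root: (- 84 1) = 83
Result: 83


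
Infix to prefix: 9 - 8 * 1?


'*' binds tighter: tree is (- 9 (* 8 1))
Prefix: - 9 * 8 1


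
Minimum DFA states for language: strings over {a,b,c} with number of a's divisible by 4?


Track (count of a) mod 4: states 0..3, accept at 0
Minimal DFA: 4 states


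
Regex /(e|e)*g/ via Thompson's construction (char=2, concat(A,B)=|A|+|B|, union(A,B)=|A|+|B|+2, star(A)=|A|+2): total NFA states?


Syntax tree has 3 char leaf(s), 1 union(s), 1 star(s)
chars contribute 3×2 = 6; each union adds +2; each star adds +2
Total: 6 + 2 + 2 = 10 states


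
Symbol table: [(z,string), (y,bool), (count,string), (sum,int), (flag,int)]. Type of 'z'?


Lookup 'z' → type string


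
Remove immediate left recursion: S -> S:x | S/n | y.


Left-recursive alternatives: S:x, S/n; non-recursive: y
Introduce S': S -> yS', S' -> :xS' | /nS' | ε


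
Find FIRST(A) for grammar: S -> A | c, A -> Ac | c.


Per alternative of A: FIRST(Ac) = {c}; FIRST(c) = {c}
FIRST(A) = {c}


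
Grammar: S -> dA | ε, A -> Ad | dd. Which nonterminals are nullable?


A nonterminal is nullable iff some alternative derives ε (directly, or every symbol in it is nullable)
Nullable: {S}


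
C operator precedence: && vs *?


'*' is multiplicative (level 10); '&&' is logical AND (level 2)
Higher level binds tighter
'*' has higher precedence than '&&'


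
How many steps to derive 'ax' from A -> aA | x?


Derivation: A => aA => ax
Steps: 2


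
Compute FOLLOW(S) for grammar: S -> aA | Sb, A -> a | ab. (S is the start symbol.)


$ ∈ FOLLOW(S). For each A -> αBβ: add FIRST(β)\{ε} to FOLLOW(B); if β nullable, add FOLLOW(A).
FOLLOW(S) = {$, b}


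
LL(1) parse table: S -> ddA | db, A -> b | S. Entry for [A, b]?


For [A, b]: 'b' ∈ FIRST(b)
Entry: A -> b


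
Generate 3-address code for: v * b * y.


Break into single-operator statements:
t1 = v * b
t2 = t1 * y


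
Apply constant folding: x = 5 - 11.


5 - 11 = -6 at compile time
Optimized: x = -6


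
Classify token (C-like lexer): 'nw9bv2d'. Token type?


Pattern: letter/underscore followed by alphanumerics, not a keyword
Type: IDENTIFIER


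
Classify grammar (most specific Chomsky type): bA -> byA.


LHS has context (more than one symbol) and |LHS| ≤ |RHS|
Classification: Type 1 (Context-Sensitive)


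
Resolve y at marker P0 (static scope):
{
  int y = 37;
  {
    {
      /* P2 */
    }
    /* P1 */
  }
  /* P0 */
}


y declared in the same block as P0
y = 37


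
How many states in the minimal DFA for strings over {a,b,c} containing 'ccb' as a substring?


KMP-style automaton: 3 progress states + 1 absorbing accept = 4
Minimal DFA: 4 states


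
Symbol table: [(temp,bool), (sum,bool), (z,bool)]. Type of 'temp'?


Lookup 'temp' → type bool


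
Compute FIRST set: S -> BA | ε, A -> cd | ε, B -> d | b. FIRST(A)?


Per alternative of A: FIRST(cd) = {c}; FIRST(ε) = {ε}
FIRST(A) = {c, ε}


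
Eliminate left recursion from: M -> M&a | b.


Left-recursive alternatives: M&a; non-recursive: b
Introduce M': M -> bM', M' -> &aM' | ε


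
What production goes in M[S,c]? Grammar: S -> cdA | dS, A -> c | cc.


For [S, c]: 'c' ∈ FIRST(cdA)
Entry: S -> cdA


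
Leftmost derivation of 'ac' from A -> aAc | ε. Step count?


Derivation: A => aAc => ac
Steps: 2


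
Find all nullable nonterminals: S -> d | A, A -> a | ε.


A nonterminal is nullable iff some alternative derives ε (directly, or every symbol in it is nullable)
Nullable: {A, S}


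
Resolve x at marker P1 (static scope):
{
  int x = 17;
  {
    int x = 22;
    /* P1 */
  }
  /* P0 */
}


x declared in the same block as P1
x = 22


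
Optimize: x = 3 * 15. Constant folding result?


3 * 15 = 45 at compile time
Optimized: x = 45


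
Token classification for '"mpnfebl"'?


Pattern: double-quoted sequence
Type: STRING_LITERAL


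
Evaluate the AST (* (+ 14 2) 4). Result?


Evaluate inner: (+ 14 2) = 16
Evaluate root: (* 16 4) = 64
Result: 64


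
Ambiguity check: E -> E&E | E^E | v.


'v&v^v' has two parse trees (no precedence encoded between & and ^)
Ambiguous


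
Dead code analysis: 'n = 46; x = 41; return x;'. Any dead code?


n is assigned but never read
Dead: 'n = 46'


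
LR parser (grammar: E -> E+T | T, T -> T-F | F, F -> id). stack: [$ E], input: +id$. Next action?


shift '+' to continue E -> E+T
Action: shift


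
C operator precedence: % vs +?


'%' is multiplicative (level 10); '+' is additive (level 9)
Higher level binds tighter
'%' has higher precedence than '+'


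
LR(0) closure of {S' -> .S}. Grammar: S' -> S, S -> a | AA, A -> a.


Start: S' -> .S
For each item with dot before a nonterminal B, add B -> .γ for every B-production
Closure: [S' -> .S, S -> .a, S -> .AA, A -> .a]


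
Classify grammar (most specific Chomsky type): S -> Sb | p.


Left-linear: every RHS is a terminal or one nonterminal followed by a terminal
Classification: Type 3 (Regular)


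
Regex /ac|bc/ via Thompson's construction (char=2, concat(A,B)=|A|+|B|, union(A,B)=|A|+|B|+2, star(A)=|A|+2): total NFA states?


Syntax tree has 4 char leaf(s), 1 union(s), 0 star(s)
chars contribute 4×2 = 8; each union adds +2; each star adds +2
Total: 8 + 2 + 0 = 10 states


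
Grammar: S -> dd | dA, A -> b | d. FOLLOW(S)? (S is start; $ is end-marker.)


$ ∈ FOLLOW(S). For each A -> αBβ: add FIRST(β)\{ε} to FOLLOW(B); if β nullable, add FOLLOW(A).
FOLLOW(S) = {$}


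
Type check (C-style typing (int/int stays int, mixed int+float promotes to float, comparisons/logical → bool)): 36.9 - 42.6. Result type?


Operand types: float - float
Rule: mixed int/float promotes to float; int/int stays int
Result type: float


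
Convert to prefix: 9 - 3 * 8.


'*' binds tighter: tree is (- 9 (* 3 8))
Prefix: - 9 * 3 8


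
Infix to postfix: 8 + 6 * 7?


* has higher precedence, evaluate 6*7 first
Postfix: 8 6 7 * +


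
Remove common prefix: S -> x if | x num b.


Common prefix: 'x'
Factored: S -> x S', S' -> if | num b


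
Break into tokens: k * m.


Scan left to right, longest-match per lexeme
Tokens: ID(k), OP(*), ID(m)


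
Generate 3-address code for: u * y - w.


Break into single-operator statements:
t1 = u * y
t2 = t1 - w


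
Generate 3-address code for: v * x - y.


Break into single-operator statements:
t1 = v * x
t2 = t1 - y


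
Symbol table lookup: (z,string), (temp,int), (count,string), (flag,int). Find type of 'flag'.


Lookup 'flag' → type int


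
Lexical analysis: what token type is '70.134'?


Pattern: digits with a decimal point
Type: FLOAT_LITERAL


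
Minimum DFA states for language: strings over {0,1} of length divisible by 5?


Track length mod 5: states 0..4, accept at 0
Minimal DFA: 5 states


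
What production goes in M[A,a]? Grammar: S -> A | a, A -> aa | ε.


For [A, a]: 'a' ∈ FIRST(aa)
Entry: A -> aa


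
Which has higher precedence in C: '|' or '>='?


'>=' is relational (level 7); '|' is bitwise OR (level 3)
Higher level binds tighter
'>=' has higher precedence than '|'


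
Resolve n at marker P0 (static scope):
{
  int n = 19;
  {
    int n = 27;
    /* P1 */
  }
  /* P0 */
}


n declared in the same block as P0
n = 19


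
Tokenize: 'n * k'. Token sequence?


Scan left to right, longest-match per lexeme
Tokens: ID(n), OP(*), ID(k)


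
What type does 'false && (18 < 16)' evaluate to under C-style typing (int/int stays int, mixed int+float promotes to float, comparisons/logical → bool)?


Operand types: bool && bool
Rule: logical operators take bool operands and yield bool
Result type: bool


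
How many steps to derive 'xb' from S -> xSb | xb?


Derivation: S => xb
Steps: 1


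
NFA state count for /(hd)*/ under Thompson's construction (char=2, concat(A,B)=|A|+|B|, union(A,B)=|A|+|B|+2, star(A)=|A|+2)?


Syntax tree has 2 char leaf(s), 0 union(s), 1 star(s)
chars contribute 2×2 = 4; each union adds +2; each star adds +2
Total: 4 + 0 + 2 = 6 states


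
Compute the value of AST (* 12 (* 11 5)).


Evaluate inner: (* 11 5) = 55
Evaluate root: (* 12 55) = 660
Result: 660


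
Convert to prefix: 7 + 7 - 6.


left-to-right (same/higher precedence on left): tree is (- (+ 7 7) 6)
Prefix: - + 7 7 6


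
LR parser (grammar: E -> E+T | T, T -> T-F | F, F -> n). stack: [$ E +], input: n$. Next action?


no handle ('E+' is not any RHS); shift 'n'
Action: shift


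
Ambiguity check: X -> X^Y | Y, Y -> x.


precedence layered via separate nonterminal Y: deterministic
Unambiguous


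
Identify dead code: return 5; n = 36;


statement follows a return and is unreachable
Dead: 'n = 36'


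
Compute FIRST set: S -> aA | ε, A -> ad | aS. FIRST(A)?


Per alternative of A: FIRST(ad) = {a}; FIRST(aS) = {a}
FIRST(A) = {a}


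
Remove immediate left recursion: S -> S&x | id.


Left-recursive alternatives: S&x; non-recursive: id
Introduce S': S -> idS', S' -> &xS' | ε


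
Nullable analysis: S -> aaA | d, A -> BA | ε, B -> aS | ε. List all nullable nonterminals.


A nonterminal is nullable iff some alternative derives ε (directly, or every symbol in it is nullable)
Nullable: {A, B}


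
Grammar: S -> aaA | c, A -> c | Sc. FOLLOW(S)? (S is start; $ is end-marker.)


$ ∈ FOLLOW(S). For each A -> αBβ: add FIRST(β)\{ε} to FOLLOW(B); if β nullable, add FOLLOW(A).
FOLLOW(S) = {$, c}


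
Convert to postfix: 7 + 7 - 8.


Left to right (same or higher precedence on left)
Postfix: 7 7 + 8 -


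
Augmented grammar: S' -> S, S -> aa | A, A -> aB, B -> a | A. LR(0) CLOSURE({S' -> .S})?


Start: S' -> .S
For each item with dot before a nonterminal B, add B -> .γ for every B-production
Closure: [S' -> .S, S -> .aa, S -> .A, A -> .aB]


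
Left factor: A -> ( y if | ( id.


Common prefix: '('
Factored: A -> ( A', A' -> y if | id


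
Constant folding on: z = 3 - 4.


3 - 4 = -1 at compile time
Optimized: z = -1


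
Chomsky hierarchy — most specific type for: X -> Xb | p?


Left-linear: every RHS is a terminal or one nonterminal followed by a terminal
Classification: Type 3 (Regular)


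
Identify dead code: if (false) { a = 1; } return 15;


condition is constant false, so the whole block is unreachable
Dead: 'if (false) { a = 1; }'


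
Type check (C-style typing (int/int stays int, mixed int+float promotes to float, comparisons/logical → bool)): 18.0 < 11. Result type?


Operand types: float < int
Rule: comparison yields bool
Result type: bool


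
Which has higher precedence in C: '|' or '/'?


'/' is multiplicative (level 10); '|' is bitwise OR (level 3)
Higher level binds tighter
'/' has higher precedence than '|'


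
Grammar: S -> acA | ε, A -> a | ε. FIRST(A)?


Per alternative of A: FIRST(a) = {a}; FIRST(ε) = {ε}
FIRST(A) = {a, ε}


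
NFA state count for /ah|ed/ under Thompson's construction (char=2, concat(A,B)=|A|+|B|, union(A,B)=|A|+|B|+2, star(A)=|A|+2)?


Syntax tree has 4 char leaf(s), 1 union(s), 0 star(s)
chars contribute 4×2 = 8; each union adds +2; each star adds +2
Total: 8 + 2 + 0 = 10 states


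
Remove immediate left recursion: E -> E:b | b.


Left-recursive alternatives: E:b; non-recursive: b
Introduce E': E -> bE', E' -> :bE' | ε


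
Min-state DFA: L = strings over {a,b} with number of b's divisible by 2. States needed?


Track (count of b) mod 2: states 0..1, accept at 0
Minimal DFA: 2 states


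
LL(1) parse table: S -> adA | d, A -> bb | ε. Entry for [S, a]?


For [S, a]: 'a' ∈ FIRST(adA)
Entry: S -> adA


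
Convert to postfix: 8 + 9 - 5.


Left to right (same or higher precedence on left)
Postfix: 8 9 + 5 -


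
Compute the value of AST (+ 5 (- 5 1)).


Evaluate inner: (- 5 1) = 4
Evaluate root: (+ 5 4) = 9
Result: 9


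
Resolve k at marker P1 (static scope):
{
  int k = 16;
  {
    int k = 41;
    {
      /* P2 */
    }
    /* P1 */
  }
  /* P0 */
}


k declared in the same block as P1
k = 41


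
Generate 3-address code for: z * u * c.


Break into single-operator statements:
t1 = z * u
t2 = t1 * c


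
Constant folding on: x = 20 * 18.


20 * 18 = 360 at compile time
Optimized: x = 360


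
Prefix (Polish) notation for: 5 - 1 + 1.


left-to-right (same/higher precedence on left): tree is (+ (- 5 1) 1)
Prefix: + - 5 1 1


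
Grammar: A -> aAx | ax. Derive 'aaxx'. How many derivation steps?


Derivation: A => aAx => aaxx
Steps: 2


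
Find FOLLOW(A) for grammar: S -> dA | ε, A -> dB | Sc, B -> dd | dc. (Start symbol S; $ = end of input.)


$ ∈ FOLLOW(S). For each A -> αBβ: add FIRST(β)\{ε} to FOLLOW(B); if β nullable, add FOLLOW(A).
FOLLOW(A) = {$, c}


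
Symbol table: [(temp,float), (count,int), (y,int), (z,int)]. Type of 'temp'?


Lookup 'temp' → type float


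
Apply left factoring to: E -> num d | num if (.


Common prefix: 'num'
Factored: E -> num E', E' -> d | if (


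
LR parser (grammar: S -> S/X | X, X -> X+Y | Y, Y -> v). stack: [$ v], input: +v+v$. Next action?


'v' on top is the handle for Y -> v
Action: reduce (Y -> v)


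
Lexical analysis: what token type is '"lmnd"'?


Pattern: double-quoted sequence
Type: STRING_LITERAL


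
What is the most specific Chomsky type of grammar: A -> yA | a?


Right-linear: every RHS is a terminal or a terminal followed by one nonterminal
Classification: Type 3 (Regular)


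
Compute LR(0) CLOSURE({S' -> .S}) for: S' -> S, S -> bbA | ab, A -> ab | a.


Start: S' -> .S
For each item with dot before a nonterminal B, add B -> .γ for every B-production
Closure: [S' -> .S, S -> .bbA, S -> .ab]


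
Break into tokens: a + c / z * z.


Scan left to right, longest-match per lexeme
Tokens: ID(a), OP(+), ID(c), OP(/), ID(z), OP(*), ID(z)


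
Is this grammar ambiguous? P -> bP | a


right-linear, alternatives start with distinct terminals 'b' vs 'a': unique leftmost derivation
Unambiguous


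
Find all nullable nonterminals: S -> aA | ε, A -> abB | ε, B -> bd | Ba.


A nonterminal is nullable iff some alternative derives ε (directly, or every symbol in it is nullable)
Nullable: {A, S}


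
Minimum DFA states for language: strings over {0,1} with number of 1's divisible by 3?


Track (count of 1) mod 3: states 0..2, accept at 0
Minimal DFA: 3 states


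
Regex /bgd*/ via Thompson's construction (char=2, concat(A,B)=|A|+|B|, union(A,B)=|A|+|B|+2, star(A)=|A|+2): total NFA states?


Syntax tree has 3 char leaf(s), 0 union(s), 1 star(s)
chars contribute 3×2 = 6; each union adds +2; each star adds +2
Total: 6 + 0 + 2 = 8 states


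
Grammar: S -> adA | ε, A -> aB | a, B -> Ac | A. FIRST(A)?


Per alternative of A: FIRST(aB) = {a}; FIRST(a) = {a}
FIRST(A) = {a}


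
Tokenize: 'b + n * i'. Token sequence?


Scan left to right, longest-match per lexeme
Tokens: ID(b), OP(+), ID(n), OP(*), ID(i)


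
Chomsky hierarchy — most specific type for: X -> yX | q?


Right-linear: every RHS is a terminal or a terminal followed by one nonterminal
Classification: Type 3 (Regular)


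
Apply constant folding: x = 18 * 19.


18 * 19 = 342 at compile time
Optimized: x = 342


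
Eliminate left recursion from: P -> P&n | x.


Left-recursive alternatives: P&n; non-recursive: x
Introduce P': P -> xP', P' -> &nP' | ε


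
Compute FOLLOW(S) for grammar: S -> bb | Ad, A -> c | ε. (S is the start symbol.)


$ ∈ FOLLOW(S). For each A -> αBβ: add FIRST(β)\{ε} to FOLLOW(B); if β nullable, add FOLLOW(A).
FOLLOW(S) = {$}


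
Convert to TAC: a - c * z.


Break into single-operator statements:
t1 = c * z
t2 = a - t1


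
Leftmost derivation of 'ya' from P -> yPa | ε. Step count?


Derivation: P => yPa => ya
Steps: 2


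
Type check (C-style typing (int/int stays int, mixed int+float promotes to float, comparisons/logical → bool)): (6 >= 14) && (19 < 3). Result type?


Operand types: bool && bool
Rule: logical operators take bool operands and yield bool
Result type: bool


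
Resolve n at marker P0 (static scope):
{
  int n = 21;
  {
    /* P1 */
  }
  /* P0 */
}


n declared in the same block as P0
n = 21


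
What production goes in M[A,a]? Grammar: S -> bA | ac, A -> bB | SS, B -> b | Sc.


For [A, a]: 'a' ∈ FIRST(SS)
Entry: A -> SS


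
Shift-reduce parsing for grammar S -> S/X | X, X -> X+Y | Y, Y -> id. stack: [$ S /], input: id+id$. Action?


no handle ('S/' is not any RHS); shift 'id'
Action: shift


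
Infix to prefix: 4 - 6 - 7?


left-to-right (same/higher precedence on left): tree is (- (- 4 6) 7)
Prefix: - - 4 6 7


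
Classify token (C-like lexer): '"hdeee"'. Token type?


Pattern: double-quoted sequence
Type: STRING_LITERAL


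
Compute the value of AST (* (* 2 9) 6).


Evaluate inner: (* 2 9) = 18
Evaluate root: (* 18 6) = 108
Result: 108


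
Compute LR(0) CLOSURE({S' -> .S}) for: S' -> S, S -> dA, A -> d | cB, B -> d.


Start: S' -> .S
For each item with dot before a nonterminal B, add B -> .γ for every B-production
Closure: [S' -> .S, S -> .dA]


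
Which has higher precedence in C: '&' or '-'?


'-' is additive (level 9); '&' is bitwise AND (level 5)
Higher level binds tighter
'-' has higher precedence than '&'


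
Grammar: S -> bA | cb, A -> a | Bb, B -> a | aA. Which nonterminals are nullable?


A nonterminal is nullable iff some alternative derives ε (directly, or every symbol in it is nullable)
Nullable: {}


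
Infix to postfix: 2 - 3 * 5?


* has higher precedence, evaluate 3*5 first
Postfix: 2 3 5 * -


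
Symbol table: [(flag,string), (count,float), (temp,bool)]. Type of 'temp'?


Lookup 'temp' → type bool


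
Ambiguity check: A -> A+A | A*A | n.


'n+n*n' has two parse trees (no precedence encoded between + and *)
Ambiguous


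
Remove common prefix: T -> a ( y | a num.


Common prefix: 'a'
Factored: T -> a T', T' -> ( y | num


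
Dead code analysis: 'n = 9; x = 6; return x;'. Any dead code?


n is assigned but never read
Dead: 'n = 9'


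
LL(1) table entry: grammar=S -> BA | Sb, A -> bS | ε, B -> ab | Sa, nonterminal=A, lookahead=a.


For [A, a]: ε is nullable and 'a' ∈ FOLLOW(A)
Entry: A -> ε


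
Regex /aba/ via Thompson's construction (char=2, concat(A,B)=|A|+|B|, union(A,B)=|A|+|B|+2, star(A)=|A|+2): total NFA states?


Syntax tree has 3 char leaf(s), 0 union(s), 0 star(s)
chars contribute 3×2 = 6; each union adds +2; each star adds +2
Total: 6 + 0 + 0 = 6 states


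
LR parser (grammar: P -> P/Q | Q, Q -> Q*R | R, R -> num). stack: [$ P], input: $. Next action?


start symbol P on stack, input exhausted
Action: accept


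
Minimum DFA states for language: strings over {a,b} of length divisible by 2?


Track length mod 2: states 0..1, accept at 0
Minimal DFA: 2 states


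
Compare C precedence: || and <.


'<' is relational (level 7); '||' is logical OR (level 1)
Higher level binds tighter
'<' has higher precedence than '||'


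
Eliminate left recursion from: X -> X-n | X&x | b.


Left-recursive alternatives: X-n, X&x; non-recursive: b
Introduce X': X -> bX', X' -> -nX' | &xX' | ε


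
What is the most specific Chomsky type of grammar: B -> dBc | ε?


Single nonterminal LHS, but d^n c^n is not regular
Classification: Type 2 (Context-Free)


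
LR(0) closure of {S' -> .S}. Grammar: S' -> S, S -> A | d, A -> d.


Start: S' -> .S
For each item with dot before a nonterminal B, add B -> .γ for every B-production
Closure: [S' -> .S, S -> .A, S -> .d, A -> .d]


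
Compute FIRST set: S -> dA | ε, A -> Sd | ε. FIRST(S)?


Per alternative of S: FIRST(dA) = {d}; FIRST(ε) = {ε}
FIRST(S) = {d, ε}


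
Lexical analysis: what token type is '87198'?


Pattern: digits only
Type: INTEGER_LITERAL


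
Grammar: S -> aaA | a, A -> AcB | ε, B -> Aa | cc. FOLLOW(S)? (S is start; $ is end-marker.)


$ ∈ FOLLOW(S). For each A -> αBβ: add FIRST(β)\{ε} to FOLLOW(B); if β nullable, add FOLLOW(A).
FOLLOW(S) = {$}


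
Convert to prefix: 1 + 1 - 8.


left-to-right (same/higher precedence on left): tree is (- (+ 1 1) 8)
Prefix: - + 1 1 8


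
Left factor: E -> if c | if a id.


Common prefix: 'if'
Factored: E -> if E', E' -> c | a id


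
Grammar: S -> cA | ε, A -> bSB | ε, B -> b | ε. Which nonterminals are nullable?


A nonterminal is nullable iff some alternative derives ε (directly, or every symbol in it is nullable)
Nullable: {A, B, S}


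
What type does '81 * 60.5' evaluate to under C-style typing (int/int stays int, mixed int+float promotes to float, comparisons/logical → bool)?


Operand types: int * float
Rule: mixed int/float promotes to float; int/int stays int
Result type: float


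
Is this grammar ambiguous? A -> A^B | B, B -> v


precedence layered via separate nonterminal B: deterministic
Unambiguous


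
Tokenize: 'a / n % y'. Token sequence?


Scan left to right, longest-match per lexeme
Tokens: ID(a), OP(/), ID(n), OP(%), ID(y)


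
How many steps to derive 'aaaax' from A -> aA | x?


Derivation: A => aA => aaA => aaaA => aaaaA => aaaax
Steps: 5


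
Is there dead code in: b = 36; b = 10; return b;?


first assignment to b is overwritten before any read
Dead: 'b = 36'


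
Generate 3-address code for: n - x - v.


Break into single-operator statements:
t1 = n - x
t2 = t1 - v


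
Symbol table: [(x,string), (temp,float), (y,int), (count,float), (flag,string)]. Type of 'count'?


Lookup 'count' → type float


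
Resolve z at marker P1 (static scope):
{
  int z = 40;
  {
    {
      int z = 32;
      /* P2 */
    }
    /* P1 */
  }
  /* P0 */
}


P1's block does not declare z; resolves to the enclosing declaration at depth 0
z = 40


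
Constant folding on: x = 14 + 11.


14 + 11 = 25 at compile time
Optimized: x = 25


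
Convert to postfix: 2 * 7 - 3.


Left to right (same or higher precedence on left)
Postfix: 2 7 * 3 -


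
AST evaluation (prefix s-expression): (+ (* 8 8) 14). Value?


Evaluate inner: (* 8 8) = 64
Evaluate root: (+ 64 14) = 78
Result: 78


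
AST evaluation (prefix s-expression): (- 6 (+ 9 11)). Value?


Evaluate inner: (+ 9 11) = 20
Evaluate root: (- 6 20) = -14
Result: -14


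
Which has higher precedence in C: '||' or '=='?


'==' is equality (level 6); '||' is logical OR (level 1)
Higher level binds tighter
'==' has higher precedence than '||'


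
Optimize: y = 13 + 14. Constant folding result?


13 + 14 = 27 at compile time
Optimized: y = 27


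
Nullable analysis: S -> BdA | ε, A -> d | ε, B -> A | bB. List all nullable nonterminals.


A nonterminal is nullable iff some alternative derives ε (directly, or every symbol in it is nullable)
Nullable: {A, B, S}


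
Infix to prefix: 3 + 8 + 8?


left-to-right (same/higher precedence on left): tree is (+ (+ 3 8) 8)
Prefix: + + 3 8 8


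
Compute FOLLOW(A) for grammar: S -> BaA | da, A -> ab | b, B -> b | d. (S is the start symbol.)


$ ∈ FOLLOW(S). For each A -> αBβ: add FIRST(β)\{ε} to FOLLOW(B); if β nullable, add FOLLOW(A).
FOLLOW(A) = {$}


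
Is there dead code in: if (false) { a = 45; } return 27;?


condition is constant false, so the whole block is unreachable
Dead: 'if (false) { a = 45; }'


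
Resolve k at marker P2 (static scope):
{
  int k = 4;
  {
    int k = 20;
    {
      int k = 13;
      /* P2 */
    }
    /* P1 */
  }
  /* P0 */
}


k declared in the same block as P2
k = 13


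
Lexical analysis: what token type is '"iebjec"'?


Pattern: double-quoted sequence
Type: STRING_LITERAL


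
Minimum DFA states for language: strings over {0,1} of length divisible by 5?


Track length mod 5: states 0..4, accept at 0
Minimal DFA: 5 states


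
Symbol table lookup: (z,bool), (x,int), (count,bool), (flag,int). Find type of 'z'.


Lookup 'z' → type bool


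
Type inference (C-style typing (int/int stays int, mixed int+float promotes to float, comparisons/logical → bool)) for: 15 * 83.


Operand types: int * int
Rule: mixed int/float promotes to float; int/int stays int
Result type: int


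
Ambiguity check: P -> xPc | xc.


balanced x^n…c^n: each string has a unique parse
Unambiguous


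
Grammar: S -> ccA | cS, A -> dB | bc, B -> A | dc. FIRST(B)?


Per alternative of B: FIRST(A) = {b, d}; FIRST(dc) = {d}
FIRST(B) = {b, d}


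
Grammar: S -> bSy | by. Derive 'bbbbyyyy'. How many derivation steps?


Derivation: S => bSy => bbSyy => bbbSyyy => bbbbyyyy
Steps: 4


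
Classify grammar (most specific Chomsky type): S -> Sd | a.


Left-linear: every RHS is a terminal or one nonterminal followed by a terminal
Classification: Type 3 (Regular)


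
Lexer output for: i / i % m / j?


Scan left to right, longest-match per lexeme
Tokens: ID(i), OP(/), ID(i), OP(%), ID(m), OP(/), ID(j)


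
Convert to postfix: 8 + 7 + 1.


Left to right (same or higher precedence on left)
Postfix: 8 7 + 1 +


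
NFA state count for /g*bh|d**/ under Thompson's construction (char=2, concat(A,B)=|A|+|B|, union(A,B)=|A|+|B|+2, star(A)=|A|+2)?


Syntax tree has 4 char leaf(s), 1 union(s), 3 star(s)
chars contribute 4×2 = 8; each union adds +2; each star adds +2
Total: 8 + 2 + 6 = 16 states


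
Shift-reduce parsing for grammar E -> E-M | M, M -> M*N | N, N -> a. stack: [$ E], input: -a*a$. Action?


shift '-' to continue E -> E-M
Action: shift


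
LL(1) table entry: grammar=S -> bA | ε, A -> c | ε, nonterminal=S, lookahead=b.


For [S, b]: 'b' ∈ FIRST(bA)
Entry: S -> bA


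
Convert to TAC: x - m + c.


Break into single-operator statements:
t1 = x - m
t2 = t1 + c


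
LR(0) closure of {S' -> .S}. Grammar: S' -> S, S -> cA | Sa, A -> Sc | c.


Start: S' -> .S
For each item with dot before a nonterminal B, add B -> .γ for every B-production
Closure: [S' -> .S, S -> .cA, S -> .Sa]


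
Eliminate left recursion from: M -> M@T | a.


Left-recursive alternatives: M@T; non-recursive: a
Introduce M': M -> aM', M' -> @TM' | ε


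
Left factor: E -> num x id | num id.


Common prefix: 'num'
Factored: E -> num E', E' -> x id | id


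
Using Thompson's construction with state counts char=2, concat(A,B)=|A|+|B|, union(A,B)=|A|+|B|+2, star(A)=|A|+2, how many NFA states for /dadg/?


Syntax tree has 4 char leaf(s), 0 union(s), 0 star(s)
chars contribute 4×2 = 8; each union adds +2; each star adds +2
Total: 8 + 0 + 0 = 8 states


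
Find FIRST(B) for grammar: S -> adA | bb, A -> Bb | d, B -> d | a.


Per alternative of B: FIRST(d) = {d}; FIRST(a) = {a}
FIRST(B) = {a, d}


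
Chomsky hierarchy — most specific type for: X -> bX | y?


Right-linear: every RHS is a terminal or a terminal followed by one nonterminal
Classification: Type 3 (Regular)


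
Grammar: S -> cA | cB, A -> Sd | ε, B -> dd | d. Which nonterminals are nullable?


A nonterminal is nullable iff some alternative derives ε (directly, or every symbol in it is nullable)
Nullable: {A}


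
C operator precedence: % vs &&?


'%' is multiplicative (level 10); '&&' is logical AND (level 2)
Higher level binds tighter
'%' has higher precedence than '&&'


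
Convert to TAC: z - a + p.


Break into single-operator statements:
t1 = z - a
t2 = t1 + p


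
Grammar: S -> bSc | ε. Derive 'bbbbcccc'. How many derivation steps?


Derivation: S => bSc => bbScc => bbbSccc => bbbbScccc => bbbbcccc
Steps: 5


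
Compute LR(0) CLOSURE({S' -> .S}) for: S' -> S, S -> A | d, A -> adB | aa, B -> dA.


Start: S' -> .S
For each item with dot before a nonterminal B, add B -> .γ for every B-production
Closure: [S' -> .S, S -> .A, S -> .d, A -> .adB, A -> .aa]


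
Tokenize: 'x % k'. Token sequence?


Scan left to right, longest-match per lexeme
Tokens: ID(x), OP(%), ID(k)


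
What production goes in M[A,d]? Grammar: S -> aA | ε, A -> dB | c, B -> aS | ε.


For [A, d]: 'd' ∈ FIRST(dB)
Entry: A -> dB


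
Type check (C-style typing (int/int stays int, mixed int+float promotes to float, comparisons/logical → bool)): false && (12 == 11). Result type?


Operand types: bool && bool
Rule: logical operators take bool operands and yield bool
Result type: bool


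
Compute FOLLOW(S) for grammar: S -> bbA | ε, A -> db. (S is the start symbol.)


$ ∈ FOLLOW(S). For each A -> αBβ: add FIRST(β)\{ε} to FOLLOW(B); if β nullable, add FOLLOW(A).
FOLLOW(S) = {$}


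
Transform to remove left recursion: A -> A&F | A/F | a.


Left-recursive alternatives: A&F, A/F; non-recursive: a
Introduce A': A -> aA', A' -> &FA' | /FA' | ε


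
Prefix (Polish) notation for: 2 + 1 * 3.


'*' binds tighter: tree is (+ 2 (* 1 3))
Prefix: + 2 * 1 3


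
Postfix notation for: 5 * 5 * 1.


Left to right (same or higher precedence on left)
Postfix: 5 5 * 1 *


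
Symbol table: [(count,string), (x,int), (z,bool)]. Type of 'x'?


Lookup 'x' → type int


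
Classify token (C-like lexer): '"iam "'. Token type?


Pattern: double-quoted sequence
Type: STRING_LITERAL


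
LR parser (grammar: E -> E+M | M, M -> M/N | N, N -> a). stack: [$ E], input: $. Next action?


start symbol E on stack, input exhausted
Action: accept


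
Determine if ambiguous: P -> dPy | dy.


balanced d^n…y^n: each string has a unique parse
Unambiguous


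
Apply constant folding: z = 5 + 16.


5 + 16 = 21 at compile time
Optimized: z = 21


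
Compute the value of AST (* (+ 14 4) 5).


Evaluate inner: (+ 14 4) = 18
Evaluate root: (* 18 5) = 90
Result: 90


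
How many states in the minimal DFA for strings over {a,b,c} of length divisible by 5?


Track length mod 5: states 0..4, accept at 0
Minimal DFA: 5 states


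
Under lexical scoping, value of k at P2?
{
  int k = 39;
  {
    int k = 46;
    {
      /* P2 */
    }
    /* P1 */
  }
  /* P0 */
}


P2's block does not declare k; resolves to the enclosing declaration at depth 1
k = 46


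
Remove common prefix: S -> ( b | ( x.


Common prefix: '('
Factored: S -> ( S', S' -> b | x


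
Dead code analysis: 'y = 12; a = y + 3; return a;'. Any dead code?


y is read by a's definition; a is returned
No dead code


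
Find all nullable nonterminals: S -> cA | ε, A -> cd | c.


A nonterminal is nullable iff some alternative derives ε (directly, or every symbol in it is nullable)
Nullable: {S}


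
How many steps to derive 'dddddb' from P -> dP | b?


Derivation: P => dP => ddP => dddP => ddddP => dddddP => dddddb
Steps: 6


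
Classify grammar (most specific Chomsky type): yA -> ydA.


LHS has context (more than one symbol) and |LHS| ≤ |RHS|
Classification: Type 1 (Context-Sensitive)


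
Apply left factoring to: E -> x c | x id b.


Common prefix: 'x'
Factored: E -> x E', E' -> c | id b


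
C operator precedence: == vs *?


'*' is multiplicative (level 10); '==' is equality (level 6)
Higher level binds tighter
'*' has higher precedence than '=='


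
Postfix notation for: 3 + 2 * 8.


* has higher precedence, evaluate 2*8 first
Postfix: 3 2 8 * +


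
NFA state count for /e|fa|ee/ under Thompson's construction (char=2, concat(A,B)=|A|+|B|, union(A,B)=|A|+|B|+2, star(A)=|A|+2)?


Syntax tree has 5 char leaf(s), 2 union(s), 0 star(s)
chars contribute 5×2 = 10; each union adds +2; each star adds +2
Total: 10 + 4 + 0 = 14 states


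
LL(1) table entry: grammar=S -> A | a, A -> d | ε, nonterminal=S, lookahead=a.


For [S, a]: 'a' ∈ FIRST(a)
Entry: S -> a


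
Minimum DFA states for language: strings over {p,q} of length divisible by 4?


Track length mod 4: states 0..3, accept at 0
Minimal DFA: 4 states


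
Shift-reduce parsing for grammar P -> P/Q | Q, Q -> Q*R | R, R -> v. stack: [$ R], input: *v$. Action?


'R' (not preceded by Q*) is the handle for Q -> R
Action: reduce (Q -> R)


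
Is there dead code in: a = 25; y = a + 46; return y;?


a is read by y's definition; y is returned
No dead code


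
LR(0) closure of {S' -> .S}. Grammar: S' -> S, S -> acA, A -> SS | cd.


Start: S' -> .S
For each item with dot before a nonterminal B, add B -> .γ for every B-production
Closure: [S' -> .S, S -> .acA]


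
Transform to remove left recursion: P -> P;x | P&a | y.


Left-recursive alternatives: P;x, P&a; non-recursive: y
Introduce P': P -> yP', P' -> ;xP' | &aP' | ε


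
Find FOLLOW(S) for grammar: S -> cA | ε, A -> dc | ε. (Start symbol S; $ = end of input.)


$ ∈ FOLLOW(S). For each A -> αBβ: add FIRST(β)\{ε} to FOLLOW(B); if β nullable, add FOLLOW(A).
FOLLOW(S) = {$}


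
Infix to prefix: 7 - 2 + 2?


left-to-right (same/higher precedence on left): tree is (+ (- 7 2) 2)
Prefix: + - 7 2 2


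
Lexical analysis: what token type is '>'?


Pattern: operator symbol
Type: OPERATOR


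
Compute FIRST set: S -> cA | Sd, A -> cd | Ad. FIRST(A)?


Per alternative of A: FIRST(cd) = {c}; FIRST(Ad) = {c}
FIRST(A) = {c}


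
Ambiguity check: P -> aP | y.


right-linear, alternatives start with distinct terminals 'a' vs 'y': unique leftmost derivation
Unambiguous


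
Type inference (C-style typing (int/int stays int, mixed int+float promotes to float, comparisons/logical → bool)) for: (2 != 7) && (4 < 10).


Operand types: bool && bool
Rule: logical operators take bool operands and yield bool
Result type: bool


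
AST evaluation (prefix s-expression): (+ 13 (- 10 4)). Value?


Evaluate inner: (- 10 4) = 6
Evaluate root: (+ 13 6) = 19
Result: 19


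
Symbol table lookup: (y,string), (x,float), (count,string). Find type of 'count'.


Lookup 'count' → type string


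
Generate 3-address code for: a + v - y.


Break into single-operator statements:
t1 = a + v
t2 = t1 - y


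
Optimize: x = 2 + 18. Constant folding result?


2 + 18 = 20 at compile time
Optimized: x = 20


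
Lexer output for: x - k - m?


Scan left to right, longest-match per lexeme
Tokens: ID(x), OP(-), ID(k), OP(-), ID(m)


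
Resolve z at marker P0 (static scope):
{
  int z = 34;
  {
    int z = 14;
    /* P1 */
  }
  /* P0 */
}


z declared in the same block as P0
z = 34


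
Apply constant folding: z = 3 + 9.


3 + 9 = 12 at compile time
Optimized: z = 12


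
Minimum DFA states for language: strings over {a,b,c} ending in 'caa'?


Track the longest suffix of input matching a prefix of 'caa': 4 classes (prefixes of length 0..3)
Minimal DFA: 4 states


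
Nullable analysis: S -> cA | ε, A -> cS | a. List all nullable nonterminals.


A nonterminal is nullable iff some alternative derives ε (directly, or every symbol in it is nullable)
Nullable: {S}


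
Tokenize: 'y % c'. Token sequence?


Scan left to right, longest-match per lexeme
Tokens: ID(y), OP(%), ID(c)


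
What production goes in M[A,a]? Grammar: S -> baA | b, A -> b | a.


For [A, a]: 'a' ∈ FIRST(a)
Entry: A -> a


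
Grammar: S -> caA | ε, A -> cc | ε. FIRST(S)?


Per alternative of S: FIRST(caA) = {c}; FIRST(ε) = {ε}
FIRST(S) = {c, ε}


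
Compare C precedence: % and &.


'%' is multiplicative (level 10); '&' is bitwise AND (level 5)
Higher level binds tighter
'%' has higher precedence than '&'


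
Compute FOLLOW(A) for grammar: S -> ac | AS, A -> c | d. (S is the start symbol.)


$ ∈ FOLLOW(S). For each A -> αBβ: add FIRST(β)\{ε} to FOLLOW(B); if β nullable, add FOLLOW(A).
FOLLOW(A) = {a, c, d}


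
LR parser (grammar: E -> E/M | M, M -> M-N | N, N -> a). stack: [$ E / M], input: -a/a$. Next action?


'-' can extend M; shift to build M -> M-N
Action: shift


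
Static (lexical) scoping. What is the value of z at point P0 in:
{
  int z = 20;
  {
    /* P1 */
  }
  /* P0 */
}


z declared in the same block as P0
z = 20


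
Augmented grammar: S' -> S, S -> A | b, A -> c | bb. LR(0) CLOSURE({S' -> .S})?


Start: S' -> .S
For each item with dot before a nonterminal B, add B -> .γ for every B-production
Closure: [S' -> .S, S -> .A, S -> .b, A -> .c, A -> .bb]


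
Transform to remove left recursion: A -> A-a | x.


Left-recursive alternatives: A-a; non-recursive: x
Introduce A': A -> xA', A' -> -aA' | ε


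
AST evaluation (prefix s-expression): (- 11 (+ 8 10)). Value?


Evaluate inner: (+ 8 10) = 18
Evaluate root: (- 11 18) = -7
Result: -7


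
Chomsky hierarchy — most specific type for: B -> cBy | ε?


Single nonterminal LHS, but c^n y^n is not regular
Classification: Type 2 (Context-Free)


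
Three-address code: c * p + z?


Break into single-operator statements:
t1 = c * p
t2 = t1 + z
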